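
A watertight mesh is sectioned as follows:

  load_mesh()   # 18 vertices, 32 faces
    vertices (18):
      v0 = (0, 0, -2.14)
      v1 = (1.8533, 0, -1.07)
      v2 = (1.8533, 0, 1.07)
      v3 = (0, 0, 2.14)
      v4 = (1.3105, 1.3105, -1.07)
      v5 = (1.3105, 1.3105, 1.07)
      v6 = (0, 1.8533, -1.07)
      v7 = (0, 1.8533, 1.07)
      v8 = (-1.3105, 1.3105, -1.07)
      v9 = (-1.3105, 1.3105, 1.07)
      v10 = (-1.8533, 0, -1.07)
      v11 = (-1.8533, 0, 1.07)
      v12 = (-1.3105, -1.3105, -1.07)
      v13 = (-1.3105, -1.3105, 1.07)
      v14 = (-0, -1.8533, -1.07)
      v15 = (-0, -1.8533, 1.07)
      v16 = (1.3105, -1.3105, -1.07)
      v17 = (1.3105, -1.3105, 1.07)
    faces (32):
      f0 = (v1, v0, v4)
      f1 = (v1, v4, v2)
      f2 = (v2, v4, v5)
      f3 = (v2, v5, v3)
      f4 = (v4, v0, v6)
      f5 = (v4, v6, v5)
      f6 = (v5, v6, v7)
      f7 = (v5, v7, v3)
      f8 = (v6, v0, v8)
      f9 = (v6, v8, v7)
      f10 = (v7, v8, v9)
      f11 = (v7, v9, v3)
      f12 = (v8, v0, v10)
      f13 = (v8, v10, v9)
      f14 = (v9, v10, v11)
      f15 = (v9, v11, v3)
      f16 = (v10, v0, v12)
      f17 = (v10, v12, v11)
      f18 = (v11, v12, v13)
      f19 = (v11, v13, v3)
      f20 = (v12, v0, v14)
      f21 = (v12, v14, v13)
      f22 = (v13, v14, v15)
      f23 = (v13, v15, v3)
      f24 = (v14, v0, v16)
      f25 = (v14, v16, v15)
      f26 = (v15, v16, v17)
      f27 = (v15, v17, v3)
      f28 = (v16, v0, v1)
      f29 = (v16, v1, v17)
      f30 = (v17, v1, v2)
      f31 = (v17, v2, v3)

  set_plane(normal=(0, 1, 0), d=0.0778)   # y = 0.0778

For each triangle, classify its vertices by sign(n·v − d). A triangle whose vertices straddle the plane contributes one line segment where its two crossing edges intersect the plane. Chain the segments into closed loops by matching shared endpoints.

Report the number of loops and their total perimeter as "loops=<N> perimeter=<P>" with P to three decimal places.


loops=1 perimeter=12.652

Straddling triangles (12 of 32):
  (v1,v0,v4) [--+] → (0.0778, 0.0778, -2.07648)–(1.82108, 0.0778, -1.07)  len=2.0130
  (v1,v4,v2) [-+-] → (1.82108, 0.0778, -1.07)–(1.82108, 0.0778, 0.942955)  len=2.0130
  (v2,v4,v5) [-++] → (1.82108, 0.0778, 0.942955)–(1.82108, 0.0778, 1.07)  len=0.1270
  (v2,v5,v3) [-+-] → (1.82108, 0.0778, 1.07)–(0.0778, 0.0778, 2.07648)  len=2.0130
  (v4,v0,v6) [+-+] → (0.0778, 0.0778, -2.07648)–(0, 0.0778, -2.09508)  len=0.0800
  (v5,v7,v3) [++-] → (0, 0.0778, 2.09508)–(0.0778, 0.0778, 2.07648)  len=0.0800
  (v6,v0,v8) [+-+] → (0, 0.0778, -2.09508)–(-0.0778, 0.0778, -2.07648)  len=0.0800
  (v7,v9,v3) [++-] → (-0.0778, 0.0778, 2.07648)–(0, 0.0778, 2.09508)  len=0.0800
  (v8,v0,v10) [+--] → (-0.0778, 0.0778, -2.07648)–(-1.82108, 0.0778, -1.07)  len=2.0130
  (v8,v10,v9) [+-+] → (-1.82108, 0.0778, -1.07)–(-1.82108, 0.0778, -0.942955)  len=0.1270
  (v9,v10,v11) [+--] → (-1.82108, 0.0778, -0.942955)–(-1.82108, 0.0778, 1.07)  len=2.0130
  (v9,v11,v3) [+--] → (-1.82108, 0.0778, 1.07)–(-0.0778, 0.0778, 2.07648)  len=2.0130

Chained into 1 loop(s):
  loop 1: 12 segments, perimeter = 12.6518
Total perimeter = 12.652


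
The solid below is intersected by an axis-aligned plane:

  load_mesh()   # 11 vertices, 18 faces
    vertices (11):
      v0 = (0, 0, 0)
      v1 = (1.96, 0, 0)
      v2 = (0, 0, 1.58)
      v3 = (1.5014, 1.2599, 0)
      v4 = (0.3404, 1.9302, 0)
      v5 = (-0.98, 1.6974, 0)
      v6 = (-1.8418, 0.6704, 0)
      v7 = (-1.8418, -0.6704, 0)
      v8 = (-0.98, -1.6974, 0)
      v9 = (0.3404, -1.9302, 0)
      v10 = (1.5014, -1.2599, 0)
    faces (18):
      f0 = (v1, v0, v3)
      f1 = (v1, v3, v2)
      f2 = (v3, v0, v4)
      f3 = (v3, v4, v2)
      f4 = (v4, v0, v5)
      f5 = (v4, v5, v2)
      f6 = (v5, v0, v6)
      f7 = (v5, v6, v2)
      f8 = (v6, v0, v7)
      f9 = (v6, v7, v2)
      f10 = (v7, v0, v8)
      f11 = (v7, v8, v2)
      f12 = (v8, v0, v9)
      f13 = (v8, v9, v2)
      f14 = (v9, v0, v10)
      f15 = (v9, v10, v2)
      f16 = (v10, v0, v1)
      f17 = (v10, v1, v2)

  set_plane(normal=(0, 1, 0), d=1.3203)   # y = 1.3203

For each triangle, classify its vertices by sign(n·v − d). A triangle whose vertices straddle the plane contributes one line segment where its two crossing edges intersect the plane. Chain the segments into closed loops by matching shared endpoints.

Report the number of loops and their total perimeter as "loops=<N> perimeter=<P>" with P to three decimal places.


Straddling triangles (6 of 18):
  (v3,v0,v4) [--+] → (0.232841, 1.3203, 0)–(1.39678, 1.3203, 0)  len=1.1639
  (v3,v4,v2) [-+-] → (1.39678, 1.3203, 0)–(0.232841, 1.3203, 0.499245)  len=1.2665
  (v4,v0,v5) [+-+] → (0.232841, 1.3203, 0)–(-0.76228, 1.3203, 0)  len=0.9951
  (v4,v5,v2) [++-] → (-0.76228, 1.3203, 0.351018)–(0.232841, 1.3203, 0.499245)  len=1.0061
  (v5,v0,v6) [+--] → (-0.76228, 1.3203, 0)–(-1.29644, 1.3203, 0)  len=0.5342
  (v5,v6,v2) [+--] → (-1.29644, 1.3203, 0)–(-0.76228, 1.3203, 0.351018)  len=0.6392

Chained into 1 loop(s):
  loop 1: 6 segments, perimeter = 5.6050
Total perimeter = 5.605

loops=1 perimeter=5.605


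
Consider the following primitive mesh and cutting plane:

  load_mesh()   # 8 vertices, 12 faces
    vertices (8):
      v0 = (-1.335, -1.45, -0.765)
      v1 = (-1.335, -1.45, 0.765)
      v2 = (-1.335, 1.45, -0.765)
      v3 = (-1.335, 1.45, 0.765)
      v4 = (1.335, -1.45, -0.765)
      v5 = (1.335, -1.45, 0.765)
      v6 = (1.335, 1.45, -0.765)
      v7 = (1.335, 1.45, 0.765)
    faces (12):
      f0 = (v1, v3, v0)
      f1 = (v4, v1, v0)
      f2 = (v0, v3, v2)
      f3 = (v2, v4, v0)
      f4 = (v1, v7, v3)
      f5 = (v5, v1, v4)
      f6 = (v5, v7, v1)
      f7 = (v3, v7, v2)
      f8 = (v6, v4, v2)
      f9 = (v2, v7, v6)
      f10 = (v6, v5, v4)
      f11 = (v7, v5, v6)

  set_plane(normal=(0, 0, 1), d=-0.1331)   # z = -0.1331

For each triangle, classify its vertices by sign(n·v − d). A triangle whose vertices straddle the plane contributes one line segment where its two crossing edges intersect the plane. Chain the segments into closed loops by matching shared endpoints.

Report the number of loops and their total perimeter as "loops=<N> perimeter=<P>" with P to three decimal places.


Straddling triangles (8 of 12):
  (v1,v3,v0) [++-] → (-1.335, -0.252281, -0.1331)–(-1.335, -1.45, -0.1331)  len=1.1977
  (v4,v1,v0) [-+-] → (0.232273, -1.45, -0.1331)–(-1.335, -1.45, -0.1331)  len=1.5673
  (v0,v3,v2) [-+-] → (-1.335, -0.252281, -0.1331)–(-1.335, 1.45, -0.1331)  len=1.7023
  (v5,v1,v4) [++-] → (0.232273, -1.45, -0.1331)–(1.335, -1.45, -0.1331)  len=1.1027
  (v3,v7,v2) [++-] → (-0.232273, 1.45, -0.1331)–(-1.335, 1.45, -0.1331)  len=1.1027
  (v2,v7,v6) [-+-] → (-0.232273, 1.45, -0.1331)–(1.335, 1.45, -0.1331)  len=1.5673
  (v6,v5,v4) [-+-] → (1.335, 0.252281, -0.1331)–(1.335, -1.45, -0.1331)  len=1.7023
  (v7,v5,v6) [++-] → (1.335, 0.252281, -0.1331)–(1.335, 1.45, -0.1331)  len=1.1977

Chained into 1 loop(s):
  loop 1: 8 segments, perimeter = 11.1400
Total perimeter = 11.140

loops=1 perimeter=11.140


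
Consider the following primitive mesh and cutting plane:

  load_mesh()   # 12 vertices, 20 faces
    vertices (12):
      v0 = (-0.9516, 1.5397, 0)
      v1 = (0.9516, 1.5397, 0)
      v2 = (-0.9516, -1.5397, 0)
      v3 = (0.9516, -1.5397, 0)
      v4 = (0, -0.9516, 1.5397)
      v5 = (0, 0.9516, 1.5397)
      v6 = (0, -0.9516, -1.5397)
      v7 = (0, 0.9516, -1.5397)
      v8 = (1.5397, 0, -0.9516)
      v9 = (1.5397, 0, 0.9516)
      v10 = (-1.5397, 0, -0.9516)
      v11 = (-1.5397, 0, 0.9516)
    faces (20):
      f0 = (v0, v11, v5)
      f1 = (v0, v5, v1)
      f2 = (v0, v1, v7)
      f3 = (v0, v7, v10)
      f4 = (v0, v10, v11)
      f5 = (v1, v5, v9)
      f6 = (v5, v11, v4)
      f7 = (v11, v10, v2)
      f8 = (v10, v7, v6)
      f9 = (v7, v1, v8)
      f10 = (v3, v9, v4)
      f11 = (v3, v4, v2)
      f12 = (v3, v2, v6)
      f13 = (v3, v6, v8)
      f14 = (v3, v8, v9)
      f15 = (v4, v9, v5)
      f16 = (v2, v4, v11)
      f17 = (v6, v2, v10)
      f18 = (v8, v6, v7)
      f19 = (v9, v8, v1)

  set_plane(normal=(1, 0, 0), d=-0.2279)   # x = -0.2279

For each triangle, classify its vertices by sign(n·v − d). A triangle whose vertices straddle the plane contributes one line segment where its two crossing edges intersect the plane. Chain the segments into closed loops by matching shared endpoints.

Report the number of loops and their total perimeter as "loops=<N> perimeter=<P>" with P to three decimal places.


Straddling triangles (10 of 20):
  (v0,v11,v5) [--+] → (-0.2279, 0.810748, 1.45265)–(-0.2279, 1.09244, 1.17096)  len=0.3984
  (v0,v5,v1) [-++] → (-0.2279, 1.09244, 1.17096)–(-0.2279, 1.5397, 0)  len=1.2535
  (v0,v1,v7) [-++] → (-0.2279, 1.5397, 0)–(-0.2279, 1.09244, -1.17096)  len=1.2535
  (v0,v7,v10) [-+-] → (-0.2279, 1.09244, -1.17096)–(-0.2279, 0.810748, -1.45265)  len=0.3984
  (v5,v11,v4) [+-+] → (-0.2279, 0.810748, 1.45265)–(-0.2279, -0.810748, 1.45265)  len=1.6215
  (v10,v7,v6) [-++] → (-0.2279, 0.810748, -1.45265)–(-0.2279, -0.810748, -1.45265)  len=1.6215
  (v3,v4,v2) [++-] → (-0.2279, -1.09244, 1.17096)–(-0.2279, -1.5397, 0)  len=1.2535
  (v3,v2,v6) [+-+] → (-0.2279, -1.5397, 0)–(-0.2279, -1.09244, -1.17096)  len=1.2535
  (v2,v4,v11) [-+-] → (-0.2279, -1.09244, 1.17096)–(-0.2279, -0.810748, 1.45265)  len=0.3984
  (v6,v2,v10) [+--] → (-0.2279, -1.09244, -1.17096)–(-0.2279, -0.810748, -1.45265)  len=0.3984

Chained into 1 loop(s):
  loop 1: 10 segments, perimeter = 9.8504
Total perimeter = 9.850

loops=1 perimeter=9.850


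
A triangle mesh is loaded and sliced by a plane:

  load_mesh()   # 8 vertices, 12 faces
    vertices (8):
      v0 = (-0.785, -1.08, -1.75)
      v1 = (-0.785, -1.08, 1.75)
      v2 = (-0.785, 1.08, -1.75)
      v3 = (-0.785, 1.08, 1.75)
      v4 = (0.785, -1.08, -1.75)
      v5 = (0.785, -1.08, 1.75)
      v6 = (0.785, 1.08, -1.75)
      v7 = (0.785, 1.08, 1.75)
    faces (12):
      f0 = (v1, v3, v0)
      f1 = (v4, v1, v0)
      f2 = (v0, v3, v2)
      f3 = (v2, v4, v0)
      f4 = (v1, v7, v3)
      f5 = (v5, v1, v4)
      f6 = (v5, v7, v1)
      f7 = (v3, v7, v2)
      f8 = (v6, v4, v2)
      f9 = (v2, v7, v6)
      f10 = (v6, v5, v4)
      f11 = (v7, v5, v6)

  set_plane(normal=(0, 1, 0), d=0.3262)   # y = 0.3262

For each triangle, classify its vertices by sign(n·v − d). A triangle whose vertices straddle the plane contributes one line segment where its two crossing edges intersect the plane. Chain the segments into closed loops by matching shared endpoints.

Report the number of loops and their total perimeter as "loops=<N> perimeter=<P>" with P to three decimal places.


loops=1 perimeter=10.140

Straddling triangles (8 of 12):
  (v1,v3,v0) [-+-] → (-0.785, 0.3262, 1.75)–(-0.785, 0.3262, 0.528565)  len=1.2214
  (v0,v3,v2) [-++] → (-0.785, 0.3262, 0.528565)–(-0.785, 0.3262, -1.75)  len=2.2786
  (v2,v4,v0) [+--] → (-0.237099, 0.3262, -1.75)–(-0.785, 0.3262, -1.75)  len=0.5479
  (v1,v7,v3) [-++] → (0.237099, 0.3262, 1.75)–(-0.785, 0.3262, 1.75)  len=1.0221
  (v5,v7,v1) [-+-] → (0.785, 0.3262, 1.75)–(0.237099, 0.3262, 1.75)  len=0.5479
  (v6,v4,v2) [+-+] → (0.785, 0.3262, -1.75)–(-0.237099, 0.3262, -1.75)  len=1.0221
  (v6,v5,v4) [+--] → (0.785, 0.3262, -0.528565)–(0.785, 0.3262, -1.75)  len=1.2214
  (v7,v5,v6) [+-+] → (0.785, 0.3262, 1.75)–(0.785, 0.3262, -0.528565)  len=2.2786

Chained into 1 loop(s):
  loop 1: 8 segments, perimeter = 10.1400
Total perimeter = 10.140


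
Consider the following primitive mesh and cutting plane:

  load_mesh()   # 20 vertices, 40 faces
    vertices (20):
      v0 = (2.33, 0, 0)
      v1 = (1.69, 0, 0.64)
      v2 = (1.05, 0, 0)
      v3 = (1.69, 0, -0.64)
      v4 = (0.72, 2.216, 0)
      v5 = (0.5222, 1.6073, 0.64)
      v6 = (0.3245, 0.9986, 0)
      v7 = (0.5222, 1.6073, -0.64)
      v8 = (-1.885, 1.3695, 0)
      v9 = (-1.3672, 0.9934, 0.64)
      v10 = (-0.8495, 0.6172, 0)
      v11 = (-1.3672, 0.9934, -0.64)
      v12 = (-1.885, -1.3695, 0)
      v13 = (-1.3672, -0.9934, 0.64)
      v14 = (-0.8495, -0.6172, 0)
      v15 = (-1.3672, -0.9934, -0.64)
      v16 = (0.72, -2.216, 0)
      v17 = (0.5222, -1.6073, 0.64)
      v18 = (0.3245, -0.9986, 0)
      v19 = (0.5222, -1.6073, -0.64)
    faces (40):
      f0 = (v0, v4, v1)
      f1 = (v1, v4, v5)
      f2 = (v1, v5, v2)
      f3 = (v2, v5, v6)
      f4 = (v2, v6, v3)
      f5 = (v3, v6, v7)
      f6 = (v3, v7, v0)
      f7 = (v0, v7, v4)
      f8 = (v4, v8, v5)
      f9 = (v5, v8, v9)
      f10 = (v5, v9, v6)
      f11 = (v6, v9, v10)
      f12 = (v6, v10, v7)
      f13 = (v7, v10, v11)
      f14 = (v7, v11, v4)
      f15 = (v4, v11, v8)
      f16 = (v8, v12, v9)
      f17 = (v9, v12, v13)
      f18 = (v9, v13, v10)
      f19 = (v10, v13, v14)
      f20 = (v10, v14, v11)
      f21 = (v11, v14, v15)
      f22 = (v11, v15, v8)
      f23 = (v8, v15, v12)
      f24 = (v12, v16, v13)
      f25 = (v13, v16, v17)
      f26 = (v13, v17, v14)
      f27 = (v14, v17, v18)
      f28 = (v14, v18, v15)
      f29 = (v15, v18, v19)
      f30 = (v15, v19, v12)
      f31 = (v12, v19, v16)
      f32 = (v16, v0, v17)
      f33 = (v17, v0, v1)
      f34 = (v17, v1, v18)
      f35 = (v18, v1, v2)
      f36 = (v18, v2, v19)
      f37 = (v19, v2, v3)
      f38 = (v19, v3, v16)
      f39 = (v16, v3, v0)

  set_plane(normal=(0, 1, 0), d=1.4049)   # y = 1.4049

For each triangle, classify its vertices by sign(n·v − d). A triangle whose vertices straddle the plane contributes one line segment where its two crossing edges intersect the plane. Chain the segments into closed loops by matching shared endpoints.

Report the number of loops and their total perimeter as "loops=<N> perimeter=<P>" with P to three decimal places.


loops=1 perimeter=7.192

Straddling triangles (14 of 40):
  (v0,v4,v1) [-+-] → (1.30929, 1.4049, 0)–(1.07504, 1.4049, 0.234253)  len=0.3313
  (v1,v4,v5) [-++] → (1.07504, 1.4049, 0.234253)–(0.669256, 1.4049, 0.64)  len=0.5738
  (v1,v5,v2) [-+-] → (0.669256, 1.4049, 0.64)–(0.588663, 1.4049, 0.559408)  len=0.1140
  (v2,v5,v6) [-+-] → (0.588663, 1.4049, 0.559408)–(0.456462, 1.4049, 0.427192)  len=0.1870
  (v3,v6,v7) [--+] → (0.456462, 1.4049, -0.427192)–(0.669256, 1.4049, -0.64)  len=0.3009
  (v3,v7,v0) [-+-] → (0.669256, 1.4049, -0.64)–(0.749848, 1.4049, -0.559408)  len=0.1140
  (v0,v7,v4) [-++] → (0.749848, 1.4049, -0.559408)–(1.30929, 1.4049, 0)  len=0.7911
  (v4,v8,v5) [+-+] → (-1.77606, 1.4049, 0)–(-1.52665, 1.4049, 0.0952733)  len=0.2670
  (v5,v8,v9) [+--] → (-1.52665, 1.4049, 0.0952733)–(-0.100726, 1.4049, 0.64)  len=1.5264
  (v5,v9,v6) [+--] → (-0.100726, 1.4049, 0.64)–(0.456462, 1.4049, 0.427192)  len=0.5964
  (v6,v10,v7) [--+] → (0.241792, 1.4049, -0.509169)–(0.456462, 1.4049, -0.427192)  len=0.2298
  (v7,v10,v11) [+--] → (0.241792, 1.4049, -0.509169)–(-0.100726, 1.4049, -0.64)  len=0.3667
  (v7,v11,v4) [+-+] → (-0.100726, 1.4049, -0.64)–(-0.664695, 1.4049, -0.42459)  len=0.6037
  (v4,v11,v8) [+--] → (-0.664695, 1.4049, -0.42459)–(-1.77606, 1.4049, 0)  len=1.1897

Chained into 1 loop(s):
  loop 1: 14 segments, perimeter = 7.1919
Total perimeter = 7.192


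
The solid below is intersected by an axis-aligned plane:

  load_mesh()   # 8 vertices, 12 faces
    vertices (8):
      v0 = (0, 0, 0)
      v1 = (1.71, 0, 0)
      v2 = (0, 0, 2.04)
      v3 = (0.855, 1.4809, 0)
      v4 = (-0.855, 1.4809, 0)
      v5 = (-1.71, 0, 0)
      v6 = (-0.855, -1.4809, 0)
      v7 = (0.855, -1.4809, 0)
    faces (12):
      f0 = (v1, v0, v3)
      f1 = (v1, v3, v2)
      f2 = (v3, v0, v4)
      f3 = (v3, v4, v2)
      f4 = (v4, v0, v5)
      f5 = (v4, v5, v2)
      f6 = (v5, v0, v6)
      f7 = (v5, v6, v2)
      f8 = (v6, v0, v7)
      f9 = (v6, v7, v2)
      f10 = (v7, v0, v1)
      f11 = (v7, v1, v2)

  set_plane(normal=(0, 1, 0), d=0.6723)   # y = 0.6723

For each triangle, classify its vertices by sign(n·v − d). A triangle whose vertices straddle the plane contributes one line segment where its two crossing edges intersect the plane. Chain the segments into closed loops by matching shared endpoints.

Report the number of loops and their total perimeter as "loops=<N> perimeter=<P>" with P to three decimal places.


loops=1 perimeter=6.327

Straddling triangles (6 of 12):
  (v1,v0,v3) [--+] → (0.388153, 0.6723, 0)–(1.32185, 0.6723, 0)  len=0.9337
  (v1,v3,v2) [-+-] → (1.32185, 0.6723, 0)–(0.388153, 0.6723, 1.11388)  len=1.4534
  (v3,v0,v4) [+-+] → (0.388153, 0.6723, 0)–(-0.388153, 0.6723, 0)  len=0.7763
  (v3,v4,v2) [++-] → (-0.388153, 0.6723, 1.11388)–(0.388153, 0.6723, 1.11388)  len=0.7763
  (v4,v0,v5) [+--] → (-0.388153, 0.6723, 0)–(-1.32185, 0.6723, 0)  len=0.9337
  (v4,v5,v2) [+--] → (-1.32185, 0.6723, 0)–(-0.388153, 0.6723, 1.11388)  len=1.4534

Chained into 1 loop(s):
  loop 1: 6 segments, perimeter = 6.3269
Total perimeter = 6.327


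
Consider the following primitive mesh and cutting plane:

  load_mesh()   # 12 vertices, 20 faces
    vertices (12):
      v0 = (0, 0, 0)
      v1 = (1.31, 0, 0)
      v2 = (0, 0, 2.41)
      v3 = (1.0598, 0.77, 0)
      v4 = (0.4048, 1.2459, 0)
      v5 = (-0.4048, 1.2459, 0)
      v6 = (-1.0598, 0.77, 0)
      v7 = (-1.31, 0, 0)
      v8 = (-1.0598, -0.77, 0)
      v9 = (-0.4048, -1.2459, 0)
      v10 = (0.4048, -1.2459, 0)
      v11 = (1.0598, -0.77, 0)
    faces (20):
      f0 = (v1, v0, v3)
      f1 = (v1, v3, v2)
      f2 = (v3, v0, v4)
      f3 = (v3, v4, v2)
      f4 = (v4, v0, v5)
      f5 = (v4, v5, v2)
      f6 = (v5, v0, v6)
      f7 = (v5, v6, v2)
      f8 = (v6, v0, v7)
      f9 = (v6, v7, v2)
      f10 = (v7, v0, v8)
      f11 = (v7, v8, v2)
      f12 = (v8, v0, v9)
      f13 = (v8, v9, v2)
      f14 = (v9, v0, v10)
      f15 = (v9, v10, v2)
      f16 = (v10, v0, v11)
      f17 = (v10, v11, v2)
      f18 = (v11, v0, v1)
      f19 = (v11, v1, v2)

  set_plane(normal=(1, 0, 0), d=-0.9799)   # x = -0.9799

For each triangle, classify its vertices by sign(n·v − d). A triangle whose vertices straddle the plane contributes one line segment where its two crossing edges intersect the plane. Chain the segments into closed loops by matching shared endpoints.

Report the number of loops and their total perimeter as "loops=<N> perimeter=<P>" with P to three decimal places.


loops=1 perimeter=3.746

Straddling triangles (8 of 20):
  (v5,v0,v6) [++-] → (-0.9799, 0.711948, 0)–(-0.9799, 0.828053, 0)  len=0.1161
  (v5,v6,v2) [+-+] → (-0.9799, 0.828053, 0)–(-0.9799, 0.711948, 0.181694)  len=0.2156
  (v6,v0,v7) [-+-] → (-0.9799, 0.711948, 0)–(-0.9799, 0, 0)  len=0.7119
  (v6,v7,v2) [--+] → (-0.9799, 0, 0.607283)–(-0.9799, 0.711948, 0.181694)  len=0.8295
  (v7,v0,v8) [-+-] → (-0.9799, 0, 0)–(-0.9799, -0.711948, 0)  len=0.7119
  (v7,v8,v2) [--+] → (-0.9799, -0.711948, 0.181694)–(-0.9799, 0, 0.607283)  len=0.8295
  (v8,v0,v9) [-++] → (-0.9799, -0.711948, 0)–(-0.9799, -0.828053, 0)  len=0.1161
  (v8,v9,v2) [-++] → (-0.9799, -0.828053, 0)–(-0.9799, -0.711948, 0.181694)  len=0.2156

Chained into 1 loop(s):
  loop 1: 8 segments, perimeter = 3.7463
Total perimeter = 3.746


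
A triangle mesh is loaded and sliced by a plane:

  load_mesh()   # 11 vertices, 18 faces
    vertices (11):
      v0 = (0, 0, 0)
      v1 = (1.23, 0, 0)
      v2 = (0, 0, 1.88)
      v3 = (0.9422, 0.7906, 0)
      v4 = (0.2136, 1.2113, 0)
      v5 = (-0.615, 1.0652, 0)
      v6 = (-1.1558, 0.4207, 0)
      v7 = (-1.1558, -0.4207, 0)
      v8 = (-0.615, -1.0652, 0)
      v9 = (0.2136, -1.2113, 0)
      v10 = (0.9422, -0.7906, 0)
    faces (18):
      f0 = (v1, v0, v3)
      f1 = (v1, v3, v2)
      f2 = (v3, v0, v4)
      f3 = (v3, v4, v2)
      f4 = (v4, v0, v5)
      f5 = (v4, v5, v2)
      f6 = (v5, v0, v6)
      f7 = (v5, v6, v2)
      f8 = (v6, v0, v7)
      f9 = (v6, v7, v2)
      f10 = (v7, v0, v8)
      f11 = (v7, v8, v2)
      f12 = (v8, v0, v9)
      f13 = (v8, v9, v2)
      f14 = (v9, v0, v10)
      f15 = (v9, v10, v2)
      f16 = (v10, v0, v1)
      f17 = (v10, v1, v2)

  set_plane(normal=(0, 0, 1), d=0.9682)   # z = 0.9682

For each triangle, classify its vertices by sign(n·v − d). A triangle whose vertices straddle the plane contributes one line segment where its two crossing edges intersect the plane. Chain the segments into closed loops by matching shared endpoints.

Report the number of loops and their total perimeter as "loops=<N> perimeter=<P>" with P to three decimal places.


loops=1 perimeter=3.673

Straddling triangles (9 of 18):
  (v1,v3,v2) [--+] → (0.456967, 0.383441, 0.9682)–(0.59655, 0, 0.9682)  len=0.4081
  (v3,v4,v2) [--+] → (0.103596, 0.58748, 0.9682)–(0.456967, 0.383441, 0.9682)  len=0.4080
  (v4,v5,v2) [--+] → (-0.298275, 0.516622, 0.9682)–(0.103596, 0.58748, 0.9682)  len=0.4081
  (v5,v6,v2) [--+] → (-0.560563, 0.20404, 0.9682)–(-0.298275, 0.516622, 0.9682)  len=0.4080
  (v6,v7,v2) [--+] → (-0.560563, -0.20404, 0.9682)–(-0.560563, 0.20404, 0.9682)  len=0.4081
  (v7,v8,v2) [--+] → (-0.298275, -0.516622, 0.9682)–(-0.560563, -0.20404, 0.9682)  len=0.4080
  (v8,v9,v2) [--+] → (0.103596, -0.58748, 0.9682)–(-0.298275, -0.516622, 0.9682)  len=0.4081
  (v9,v10,v2) [--+] → (0.456967, -0.383441, 0.9682)–(0.103596, -0.58748, 0.9682)  len=0.4080
  (v10,v1,v2) [--+] → (0.59655, 0, 0.9682)–(0.456967, -0.383441, 0.9682)  len=0.4081

Chained into 1 loop(s):
  loop 1: 9 segments, perimeter = 3.6725
Total perimeter = 3.673


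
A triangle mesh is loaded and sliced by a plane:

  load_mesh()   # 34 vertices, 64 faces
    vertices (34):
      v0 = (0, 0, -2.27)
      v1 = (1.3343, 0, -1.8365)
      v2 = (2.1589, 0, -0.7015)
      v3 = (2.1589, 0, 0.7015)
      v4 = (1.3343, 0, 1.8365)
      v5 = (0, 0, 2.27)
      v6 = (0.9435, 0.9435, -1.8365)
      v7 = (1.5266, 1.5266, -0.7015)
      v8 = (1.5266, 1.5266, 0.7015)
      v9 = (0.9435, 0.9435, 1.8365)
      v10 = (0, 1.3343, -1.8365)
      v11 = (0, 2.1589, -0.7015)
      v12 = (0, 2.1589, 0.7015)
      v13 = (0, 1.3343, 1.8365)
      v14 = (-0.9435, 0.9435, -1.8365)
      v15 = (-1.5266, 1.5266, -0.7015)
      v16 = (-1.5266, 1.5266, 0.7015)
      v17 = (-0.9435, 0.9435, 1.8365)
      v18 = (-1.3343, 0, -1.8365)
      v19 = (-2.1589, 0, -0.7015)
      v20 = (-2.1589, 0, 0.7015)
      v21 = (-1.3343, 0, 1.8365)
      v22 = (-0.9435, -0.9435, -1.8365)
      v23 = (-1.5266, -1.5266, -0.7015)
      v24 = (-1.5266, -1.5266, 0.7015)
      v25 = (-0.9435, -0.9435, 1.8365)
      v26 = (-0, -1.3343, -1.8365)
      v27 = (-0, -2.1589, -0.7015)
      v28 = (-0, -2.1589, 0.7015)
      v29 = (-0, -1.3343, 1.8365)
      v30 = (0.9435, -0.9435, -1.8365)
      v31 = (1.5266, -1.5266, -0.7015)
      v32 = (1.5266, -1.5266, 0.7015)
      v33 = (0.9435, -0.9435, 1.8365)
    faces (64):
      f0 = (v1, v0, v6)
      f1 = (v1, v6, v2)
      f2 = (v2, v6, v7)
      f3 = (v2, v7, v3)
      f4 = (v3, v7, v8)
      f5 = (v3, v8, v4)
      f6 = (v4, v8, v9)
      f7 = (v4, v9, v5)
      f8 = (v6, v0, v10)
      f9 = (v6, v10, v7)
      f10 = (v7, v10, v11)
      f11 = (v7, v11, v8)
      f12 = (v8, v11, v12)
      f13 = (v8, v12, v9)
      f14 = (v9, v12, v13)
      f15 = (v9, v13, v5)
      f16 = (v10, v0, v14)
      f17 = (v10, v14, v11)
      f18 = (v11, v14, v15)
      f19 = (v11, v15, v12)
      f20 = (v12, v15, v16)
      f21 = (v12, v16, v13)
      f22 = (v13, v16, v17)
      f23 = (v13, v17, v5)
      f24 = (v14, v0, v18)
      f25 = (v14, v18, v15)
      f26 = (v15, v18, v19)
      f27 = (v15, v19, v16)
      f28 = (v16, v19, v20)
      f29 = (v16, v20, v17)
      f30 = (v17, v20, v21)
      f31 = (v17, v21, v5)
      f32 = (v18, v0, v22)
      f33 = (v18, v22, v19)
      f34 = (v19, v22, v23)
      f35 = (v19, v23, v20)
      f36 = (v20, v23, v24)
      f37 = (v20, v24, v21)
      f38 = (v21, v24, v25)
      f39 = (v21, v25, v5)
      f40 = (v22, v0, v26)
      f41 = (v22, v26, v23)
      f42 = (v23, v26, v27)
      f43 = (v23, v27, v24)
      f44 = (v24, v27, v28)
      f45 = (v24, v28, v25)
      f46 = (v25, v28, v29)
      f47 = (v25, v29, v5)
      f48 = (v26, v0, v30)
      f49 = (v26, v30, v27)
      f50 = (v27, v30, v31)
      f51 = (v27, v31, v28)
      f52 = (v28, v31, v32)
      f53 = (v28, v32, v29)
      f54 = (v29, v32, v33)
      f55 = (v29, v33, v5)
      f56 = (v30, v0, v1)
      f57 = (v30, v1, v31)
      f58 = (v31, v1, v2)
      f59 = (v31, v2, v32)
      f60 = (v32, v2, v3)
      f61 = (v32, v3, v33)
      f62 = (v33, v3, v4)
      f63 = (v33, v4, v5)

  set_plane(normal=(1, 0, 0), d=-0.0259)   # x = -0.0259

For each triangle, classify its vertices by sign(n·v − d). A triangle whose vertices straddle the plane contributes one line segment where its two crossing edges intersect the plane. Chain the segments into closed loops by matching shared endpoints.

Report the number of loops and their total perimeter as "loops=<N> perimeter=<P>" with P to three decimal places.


loops=1 perimeter=13.980

Straddling triangles (20 of 64):
  (v10,v0,v14) [++-] → (-0.0259, 0.0259, -2.2581)–(-0.0259, 1.32357, -1.8365)  len=1.3644
  (v10,v14,v11) [+-+] → (-0.0259, 1.32357, -1.8365)–(-0.0259, 2.12554, -0.732657)  len=1.3644
  (v11,v14,v15) [+--] → (-0.0259, 2.12554, -0.732657)–(-0.0259, 2.14817, -0.7015)  len=0.0385
  (v11,v15,v12) [+-+] → (-0.0259, 2.14817, -0.7015)–(-0.0259, 2.14817, 0.677697)  len=1.3792
  (v12,v15,v16) [+--] → (-0.0259, 2.14817, 0.677697)–(-0.0259, 2.14817, 0.7015)  len=0.0238
  (v12,v16,v13) [+-+] → (-0.0259, 2.14817, 0.7015)–(-0.0259, 1.33756, 1.81724)  len=1.3791
  (v13,v16,v17) [+--] → (-0.0259, 1.33756, 1.81724)–(-0.0259, 1.32357, 1.8365)  len=0.0238
  (v13,v17,v5) [+-+] → (-0.0259, 1.32357, 1.8365)–(-0.0259, 0.0259, 2.2581)  len=1.3644
  (v14,v0,v18) [-+-] → (-0.0259, 0.0259, -2.2581)–(-0.0259, 0, -2.26159)  len=0.0261
  (v17,v21,v5) [--+] → (-0.0259, 0, 2.26159)–(-0.0259, 0.0259, 2.2581)  len=0.0261
  (v18,v0,v22) [-+-] → (-0.0259, 0, -2.26159)–(-0.0259, -0.0259, -2.2581)  len=0.0261
  (v21,v25,v5) [--+] → (-0.0259, -0.0259, 2.2581)–(-0.0259, 0, 2.26159)  len=0.0261
  (v22,v0,v26) [-++] → (-0.0259, -0.0259, -2.2581)–(-0.0259, -1.32357, -1.8365)  len=1.3644
  (v22,v26,v23) [-+-] → (-0.0259, -1.32357, -1.8365)–(-0.0259, -1.33756, -1.81724)  len=0.0238
  (v23,v26,v27) [-++] → (-0.0259, -1.33756, -1.81724)–(-0.0259, -2.14817, -0.7015)  len=1.3791
  (v23,v27,v24) [-+-] → (-0.0259, -2.14817, -0.7015)–(-0.0259, -2.14817, -0.677697)  len=0.0238
  (v24,v27,v28) [-++] → (-0.0259, -2.14817, -0.677697)–(-0.0259, -2.14817, 0.7015)  len=1.3792
  (v24,v28,v25) [-+-] → (-0.0259, -2.14817, 0.7015)–(-0.0259, -2.12554, 0.732657)  len=0.0385
  (v25,v28,v29) [-++] → (-0.0259, -2.12554, 0.732657)–(-0.0259, -1.32357, 1.8365)  len=1.3644
  (v25,v29,v5) [-++] → (-0.0259, -1.32357, 1.8365)–(-0.0259, -0.0259, 2.2581)  len=1.3644

Chained into 1 loop(s):
  loop 1: 20 segments, perimeter = 13.9800
Total perimeter = 13.980


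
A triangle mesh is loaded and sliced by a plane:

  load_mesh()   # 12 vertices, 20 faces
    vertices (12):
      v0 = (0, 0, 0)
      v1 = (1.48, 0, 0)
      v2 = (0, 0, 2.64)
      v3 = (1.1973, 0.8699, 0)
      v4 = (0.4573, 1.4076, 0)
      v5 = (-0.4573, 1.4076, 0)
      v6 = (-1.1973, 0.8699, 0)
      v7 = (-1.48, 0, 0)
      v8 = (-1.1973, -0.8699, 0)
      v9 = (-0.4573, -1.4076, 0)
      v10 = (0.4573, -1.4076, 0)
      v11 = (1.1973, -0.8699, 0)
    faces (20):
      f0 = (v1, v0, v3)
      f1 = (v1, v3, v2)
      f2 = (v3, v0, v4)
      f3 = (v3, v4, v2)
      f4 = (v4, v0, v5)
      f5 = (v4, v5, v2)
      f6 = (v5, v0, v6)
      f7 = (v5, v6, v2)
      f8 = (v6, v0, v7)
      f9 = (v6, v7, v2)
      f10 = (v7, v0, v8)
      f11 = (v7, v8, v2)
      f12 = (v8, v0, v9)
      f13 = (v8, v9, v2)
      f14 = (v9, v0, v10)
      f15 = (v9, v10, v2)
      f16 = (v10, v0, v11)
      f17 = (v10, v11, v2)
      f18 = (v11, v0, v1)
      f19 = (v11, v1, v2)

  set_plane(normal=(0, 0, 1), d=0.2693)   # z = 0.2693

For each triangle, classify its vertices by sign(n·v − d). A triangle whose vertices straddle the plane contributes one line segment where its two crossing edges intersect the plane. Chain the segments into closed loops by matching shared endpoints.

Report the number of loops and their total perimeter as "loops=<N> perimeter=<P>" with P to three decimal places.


loops=1 perimeter=8.214

Straddling triangles (10 of 20):
  (v1,v3,v2) [--+] → (1.07517, 0.781164, 0.2693)–(1.32903, 0, 0.2693)  len=0.8214
  (v3,v4,v2) [--+] → (0.410652, 1.26401, 0.2693)–(1.07517, 0.781164, 0.2693)  len=0.8214
  (v4,v5,v2) [--+] → (-0.410652, 1.26401, 0.2693)–(0.410652, 1.26401, 0.2693)  len=0.8213
  (v5,v6,v2) [--+] → (-1.07517, 0.781164, 0.2693)–(-0.410652, 1.26401, 0.2693)  len=0.8214
  (v6,v7,v2) [--+] → (-1.32903, 0, 0.2693)–(-1.07517, 0.781164, 0.2693)  len=0.8214
  (v7,v8,v2) [--+] → (-1.07517, -0.781164, 0.2693)–(-1.32903, 0, 0.2693)  len=0.8214
  (v8,v9,v2) [--+] → (-0.410652, -1.26401, 0.2693)–(-1.07517, -0.781164, 0.2693)  len=0.8214
  (v9,v10,v2) [--+] → (0.410652, -1.26401, 0.2693)–(-0.410652, -1.26401, 0.2693)  len=0.8213
  (v10,v11,v2) [--+] → (1.07517, -0.781164, 0.2693)–(0.410652, -1.26401, 0.2693)  len=0.8214
  (v11,v1,v2) [--+] → (1.32903, 0, 0.2693)–(1.07517, -0.781164, 0.2693)  len=0.8214

Chained into 1 loop(s):
  loop 1: 10 segments, perimeter = 8.2138
Total perimeter = 8.214


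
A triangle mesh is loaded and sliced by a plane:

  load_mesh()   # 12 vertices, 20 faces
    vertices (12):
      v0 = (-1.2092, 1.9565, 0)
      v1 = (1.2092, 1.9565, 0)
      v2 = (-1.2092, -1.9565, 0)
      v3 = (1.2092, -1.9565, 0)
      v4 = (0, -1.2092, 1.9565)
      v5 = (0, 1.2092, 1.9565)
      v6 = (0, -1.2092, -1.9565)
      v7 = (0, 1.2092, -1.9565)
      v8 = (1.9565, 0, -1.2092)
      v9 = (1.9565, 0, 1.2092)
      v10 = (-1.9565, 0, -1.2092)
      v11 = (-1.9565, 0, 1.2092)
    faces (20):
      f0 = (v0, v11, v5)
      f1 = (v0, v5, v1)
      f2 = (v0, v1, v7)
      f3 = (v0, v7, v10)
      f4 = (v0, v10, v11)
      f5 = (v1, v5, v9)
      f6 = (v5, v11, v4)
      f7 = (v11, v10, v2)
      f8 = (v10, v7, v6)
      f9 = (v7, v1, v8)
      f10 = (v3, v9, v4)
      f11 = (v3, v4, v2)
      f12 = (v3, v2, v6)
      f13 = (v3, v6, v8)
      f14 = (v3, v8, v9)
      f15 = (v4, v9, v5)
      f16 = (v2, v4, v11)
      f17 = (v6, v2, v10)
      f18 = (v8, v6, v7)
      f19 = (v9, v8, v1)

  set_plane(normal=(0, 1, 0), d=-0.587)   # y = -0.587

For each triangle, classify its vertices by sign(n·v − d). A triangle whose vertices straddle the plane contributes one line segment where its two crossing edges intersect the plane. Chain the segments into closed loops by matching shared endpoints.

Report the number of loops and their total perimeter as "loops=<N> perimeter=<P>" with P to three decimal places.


Straddling triangles (10 of 20):
  (v5,v11,v4) [++-] → (-1.00673, -0.587, 1.57197)–(0, -0.587, 1.9565)  len=1.0777
  (v11,v10,v2) [++-] → (-1.73229, -0.587, -0.846409)–(-1.73229, -0.587, 0.846409)  len=1.6928
  (v10,v7,v6) [++-] → (0, -0.587, -1.9565)–(-1.00673, -0.587, -1.57197)  len=1.0777
  (v3,v9,v4) [-+-] → (1.73229, -0.587, 0.846409)–(1.00673, -0.587, 1.57197)  len=1.0261
  (v3,v6,v8) [--+] → (1.00673, -0.587, -1.57197)–(1.73229, -0.587, -0.846409)  len=1.0261
  (v3,v8,v9) [-++] → (1.73229, -0.587, -0.846409)–(1.73229, -0.587, 0.846409)  len=1.6928
  (v4,v9,v5) [-++] → (1.00673, -0.587, 1.57197)–(0, -0.587, 1.9565)  len=1.0777
  (v2,v4,v11) [--+] → (-1.00673, -0.587, 1.57197)–(-1.73229, -0.587, 0.846409)  len=1.0261
  (v6,v2,v10) [--+] → (-1.73229, -0.587, -0.846409)–(-1.00673, -0.587, -1.57197)  len=1.0261
  (v8,v6,v7) [+-+] → (1.00673, -0.587, -1.57197)–(0, -0.587, -1.9565)  len=1.0777

Chained into 1 loop(s):
  loop 1: 10 segments, perimeter = 11.8007
Total perimeter = 11.801

loops=1 perimeter=11.801


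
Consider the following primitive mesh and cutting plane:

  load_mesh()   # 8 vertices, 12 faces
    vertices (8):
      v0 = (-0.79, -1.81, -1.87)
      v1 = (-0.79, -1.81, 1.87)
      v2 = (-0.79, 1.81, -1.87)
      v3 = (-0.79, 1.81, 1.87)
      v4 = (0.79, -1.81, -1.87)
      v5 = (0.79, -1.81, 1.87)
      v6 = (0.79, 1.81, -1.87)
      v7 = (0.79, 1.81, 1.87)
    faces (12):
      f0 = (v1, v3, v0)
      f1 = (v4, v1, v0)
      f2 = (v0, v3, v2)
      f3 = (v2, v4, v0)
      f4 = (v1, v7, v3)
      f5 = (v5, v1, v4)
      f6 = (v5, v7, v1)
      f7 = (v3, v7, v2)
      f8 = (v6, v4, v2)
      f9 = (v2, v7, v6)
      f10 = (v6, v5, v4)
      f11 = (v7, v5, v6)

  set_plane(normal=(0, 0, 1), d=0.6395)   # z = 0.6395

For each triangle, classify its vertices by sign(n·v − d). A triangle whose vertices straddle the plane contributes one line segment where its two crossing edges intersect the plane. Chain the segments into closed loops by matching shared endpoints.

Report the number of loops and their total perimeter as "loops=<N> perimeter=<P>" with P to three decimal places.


loops=1 perimeter=10.400

Straddling triangles (8 of 12):
  (v1,v3,v0) [++-] → (-0.79, 0.618981, 0.6395)–(-0.79, -1.81, 0.6395)  len=2.4290
  (v4,v1,v0) [-+-] → (-0.270163, -1.81, 0.6395)–(-0.79, -1.81, 0.6395)  len=0.5198
  (v0,v3,v2) [-+-] → (-0.79, 0.618981, 0.6395)–(-0.79, 1.81, 0.6395)  len=1.1910
  (v5,v1,v4) [++-] → (-0.270163, -1.81, 0.6395)–(0.79, -1.81, 0.6395)  len=1.0602
  (v3,v7,v2) [++-] → (0.270163, 1.81, 0.6395)–(-0.79, 1.81, 0.6395)  len=1.0602
  (v2,v7,v6) [-+-] → (0.270163, 1.81, 0.6395)–(0.79, 1.81, 0.6395)  len=0.5198
  (v6,v5,v4) [-+-] → (0.79, -0.618981, 0.6395)–(0.79, -1.81, 0.6395)  len=1.1910
  (v7,v5,v6) [++-] → (0.79, -0.618981, 0.6395)–(0.79, 1.81, 0.6395)  len=2.4290

Chained into 1 loop(s):
  loop 1: 8 segments, perimeter = 10.4000
Total perimeter = 10.400


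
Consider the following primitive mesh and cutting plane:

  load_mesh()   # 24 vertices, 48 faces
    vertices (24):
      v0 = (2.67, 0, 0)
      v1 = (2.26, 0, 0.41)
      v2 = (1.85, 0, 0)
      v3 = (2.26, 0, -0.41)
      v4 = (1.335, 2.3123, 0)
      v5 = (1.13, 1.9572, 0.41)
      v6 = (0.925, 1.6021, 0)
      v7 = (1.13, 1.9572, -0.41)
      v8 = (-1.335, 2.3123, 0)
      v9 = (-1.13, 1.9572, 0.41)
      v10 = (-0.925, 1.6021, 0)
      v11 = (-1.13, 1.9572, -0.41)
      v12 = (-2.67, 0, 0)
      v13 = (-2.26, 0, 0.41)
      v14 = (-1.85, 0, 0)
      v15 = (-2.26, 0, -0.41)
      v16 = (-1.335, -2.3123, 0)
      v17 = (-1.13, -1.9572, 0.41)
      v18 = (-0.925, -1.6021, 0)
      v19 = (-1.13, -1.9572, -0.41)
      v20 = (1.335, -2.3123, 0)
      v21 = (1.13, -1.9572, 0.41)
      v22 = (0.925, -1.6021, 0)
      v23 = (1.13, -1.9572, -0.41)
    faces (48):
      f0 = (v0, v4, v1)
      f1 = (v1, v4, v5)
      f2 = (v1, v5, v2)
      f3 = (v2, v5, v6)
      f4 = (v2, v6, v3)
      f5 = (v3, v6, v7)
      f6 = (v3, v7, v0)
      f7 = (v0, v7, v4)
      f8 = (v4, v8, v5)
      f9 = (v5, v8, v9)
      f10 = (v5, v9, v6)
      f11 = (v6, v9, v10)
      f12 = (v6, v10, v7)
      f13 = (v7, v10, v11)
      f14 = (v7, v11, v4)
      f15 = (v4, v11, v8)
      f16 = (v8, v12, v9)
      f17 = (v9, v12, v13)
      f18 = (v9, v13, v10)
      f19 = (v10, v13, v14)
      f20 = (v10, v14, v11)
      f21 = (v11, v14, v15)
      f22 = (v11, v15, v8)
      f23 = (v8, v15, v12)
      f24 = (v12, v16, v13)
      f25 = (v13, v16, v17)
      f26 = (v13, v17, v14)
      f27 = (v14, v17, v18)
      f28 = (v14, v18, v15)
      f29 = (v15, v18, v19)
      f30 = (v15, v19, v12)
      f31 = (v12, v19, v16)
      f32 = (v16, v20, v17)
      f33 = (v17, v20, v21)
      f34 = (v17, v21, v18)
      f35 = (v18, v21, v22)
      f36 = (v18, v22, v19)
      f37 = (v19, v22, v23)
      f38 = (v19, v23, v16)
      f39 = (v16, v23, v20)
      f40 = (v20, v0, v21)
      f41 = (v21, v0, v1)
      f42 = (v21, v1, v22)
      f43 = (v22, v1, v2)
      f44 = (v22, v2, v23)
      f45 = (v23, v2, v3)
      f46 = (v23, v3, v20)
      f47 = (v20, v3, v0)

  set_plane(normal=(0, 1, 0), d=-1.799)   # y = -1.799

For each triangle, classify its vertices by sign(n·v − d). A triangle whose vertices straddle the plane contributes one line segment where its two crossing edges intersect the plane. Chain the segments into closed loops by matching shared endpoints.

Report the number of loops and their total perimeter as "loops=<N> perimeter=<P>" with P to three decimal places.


Straddling triangles (18 of 48):
  (v12,v16,v13) [+-+] → (-1.63135, -1.799, 0)–(-1.54034, -1.799, 0.0910146)  len=0.1287
  (v13,v16,v17) [+--] → (-1.54034, -1.799, 0.0910146)–(-1.22134, -1.799, 0.41)  len=0.4511
  (v13,v17,v14) [+-+] → (-1.22134, -1.799, 0.41)–(-1.1882, -1.799, 0.37686)  len=0.0469
  (v14,v17,v18) [+-+] → (-1.1882, -1.799, 0.37686)–(-1.03867, -1.799, 0.227342)  len=0.2115
  (v15,v18,v19) [++-] → (-1.03867, -1.799, -0.227342)–(-1.22134, -1.799, -0.41)  len=0.2583
  (v15,v19,v12) [+-+] → (-1.22134, -1.799, -0.41)–(-1.25448, -1.799, -0.37686)  len=0.0469
  (v12,v19,v16) [+--] → (-1.25448, -1.799, -0.37686)–(-1.63135, -1.799, 0)  len=0.5330
  (v17,v21,v18) [--+] → (0.21448, -1.799, 0.227342)–(-1.03867, -1.799, 0.227342)  len=1.2532
  (v18,v21,v22) [+-+] → (0.21448, -1.799, 0.227342)–(1.03867, -1.799, 0.227342)  len=0.8242
  (v18,v22,v19) [++-] → (-0.21448, -1.799, -0.227342)–(-1.03867, -1.799, -0.227342)  len=0.8242
  (v19,v22,v23) [-+-] → (-0.21448, -1.799, -0.227342)–(1.03867, -1.799, -0.227342)  len=1.2532
  (v20,v0,v21) [-+-] → (1.63135, -1.799, 0)–(1.25448, -1.799, 0.37686)  len=0.5330
  (v21,v0,v1) [-++] → (1.25448, -1.799, 0.37686)–(1.22134, -1.799, 0.41)  len=0.0469
  (v21,v1,v22) [-++] → (1.22134, -1.799, 0.41)–(1.03867, -1.799, 0.227342)  len=0.2583
  (v22,v2,v23) [++-] → (1.1882, -1.799, -0.37686)–(1.03867, -1.799, -0.227342)  len=0.2115
  (v23,v2,v3) [-++] → (1.1882, -1.799, -0.37686)–(1.22134, -1.799, -0.41)  len=0.0469
  (v23,v3,v20) [-+-] → (1.22134, -1.799, -0.41)–(1.54034, -1.799, -0.0910146)  len=0.4511
  (v20,v3,v0) [-++] → (1.54034, -1.799, -0.0910146)–(1.63135, -1.799, 0)  len=0.1287

Chained into 1 loop(s):
  loop 1: 18 segments, perimeter = 7.5073
Total perimeter = 7.507

loops=1 perimeter=7.507


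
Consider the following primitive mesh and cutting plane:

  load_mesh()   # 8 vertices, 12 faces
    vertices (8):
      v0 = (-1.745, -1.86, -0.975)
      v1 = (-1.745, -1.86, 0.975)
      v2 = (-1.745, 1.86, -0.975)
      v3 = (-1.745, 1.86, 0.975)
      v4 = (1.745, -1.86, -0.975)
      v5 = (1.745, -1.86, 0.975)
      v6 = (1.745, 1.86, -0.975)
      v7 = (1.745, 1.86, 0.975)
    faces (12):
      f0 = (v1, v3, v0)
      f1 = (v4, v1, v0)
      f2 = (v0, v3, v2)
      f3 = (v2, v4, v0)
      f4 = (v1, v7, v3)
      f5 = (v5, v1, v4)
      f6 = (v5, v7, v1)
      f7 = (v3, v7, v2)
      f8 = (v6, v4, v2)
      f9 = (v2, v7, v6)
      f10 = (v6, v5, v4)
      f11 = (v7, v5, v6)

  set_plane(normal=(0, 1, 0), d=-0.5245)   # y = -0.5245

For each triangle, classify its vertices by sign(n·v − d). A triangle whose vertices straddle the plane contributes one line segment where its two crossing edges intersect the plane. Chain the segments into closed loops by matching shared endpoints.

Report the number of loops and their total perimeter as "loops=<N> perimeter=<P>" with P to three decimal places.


loops=1 perimeter=10.880

Straddling triangles (8 of 12):
  (v1,v3,v0) [-+-] → (-1.745, -0.5245, 0.975)–(-1.745, -0.5245, -0.27494)  len=1.2499
  (v0,v3,v2) [-++] → (-1.745, -0.5245, -0.27494)–(-1.745, -0.5245, -0.975)  len=0.7001
  (v2,v4,v0) [+--] → (0.492071, -0.5245, -0.975)–(-1.745, -0.5245, -0.975)  len=2.2371
  (v1,v7,v3) [-++] → (-0.492071, -0.5245, 0.975)–(-1.745, -0.5245, 0.975)  len=1.2529
  (v5,v7,v1) [-+-] → (1.745, -0.5245, 0.975)–(-0.492071, -0.5245, 0.975)  len=2.2371
  (v6,v4,v2) [+-+] → (1.745, -0.5245, -0.975)–(0.492071, -0.5245, -0.975)  len=1.2529
  (v6,v5,v4) [+--] → (1.745, -0.5245, 0.27494)–(1.745, -0.5245, -0.975)  len=1.2499
  (v7,v5,v6) [+-+] → (1.745, -0.5245, 0.975)–(1.745, -0.5245, 0.27494)  len=0.7001

Chained into 1 loop(s):
  loop 1: 8 segments, perimeter = 10.8800
Total perimeter = 10.880


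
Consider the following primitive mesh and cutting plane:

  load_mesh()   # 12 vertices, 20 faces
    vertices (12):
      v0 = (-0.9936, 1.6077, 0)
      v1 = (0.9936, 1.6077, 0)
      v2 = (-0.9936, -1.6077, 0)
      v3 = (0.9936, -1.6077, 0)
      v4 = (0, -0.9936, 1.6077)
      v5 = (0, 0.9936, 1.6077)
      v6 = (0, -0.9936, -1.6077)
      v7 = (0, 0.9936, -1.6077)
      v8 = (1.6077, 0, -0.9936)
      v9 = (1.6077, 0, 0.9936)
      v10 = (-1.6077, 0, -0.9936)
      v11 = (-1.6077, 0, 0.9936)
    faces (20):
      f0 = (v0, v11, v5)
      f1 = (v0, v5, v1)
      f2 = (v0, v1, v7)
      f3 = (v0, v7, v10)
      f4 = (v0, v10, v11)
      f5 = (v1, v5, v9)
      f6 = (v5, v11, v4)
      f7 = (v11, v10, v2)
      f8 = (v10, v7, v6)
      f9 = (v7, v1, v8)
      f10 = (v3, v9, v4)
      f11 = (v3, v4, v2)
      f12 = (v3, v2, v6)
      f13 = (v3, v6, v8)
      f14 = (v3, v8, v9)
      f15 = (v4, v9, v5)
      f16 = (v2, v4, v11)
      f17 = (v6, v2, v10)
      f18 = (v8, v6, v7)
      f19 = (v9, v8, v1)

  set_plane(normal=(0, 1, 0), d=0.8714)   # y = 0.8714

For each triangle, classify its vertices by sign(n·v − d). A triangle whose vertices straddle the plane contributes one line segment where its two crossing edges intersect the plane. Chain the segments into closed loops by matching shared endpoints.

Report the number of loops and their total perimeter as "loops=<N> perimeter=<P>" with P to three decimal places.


Straddling triangles (10 of 20):
  (v0,v11,v5) [+-+] → (-1.27485, 0.8714, 0.455052)–(-0.197726, 0.8714, 1.53217)  len=1.5233
  (v0,v7,v10) [++-] → (-0.197726, 0.8714, -1.53217)–(-1.27485, 0.8714, -0.455052)  len=1.5233
  (v0,v10,v11) [+--] → (-1.27485, 0.8714, -0.455052)–(-1.27485, 0.8714, 0.455052)  len=0.9101
  (v1,v5,v9) [++-] → (0.197726, 0.8714, 1.53217)–(1.27485, 0.8714, 0.455052)  len=1.5233
  (v5,v11,v4) [+--] → (-0.197726, 0.8714, 1.53217)–(0, 0.8714, 1.6077)  len=0.2117
  (v10,v7,v6) [-+-] → (-0.197726, 0.8714, -1.53217)–(0, 0.8714, -1.6077)  len=0.2117
  (v7,v1,v8) [++-] → (1.27485, 0.8714, -0.455052)–(0.197726, 0.8714, -1.53217)  len=1.5233
  (v4,v9,v5) [--+] → (0.197726, 0.8714, 1.53217)–(0, 0.8714, 1.6077)  len=0.2117
  (v8,v6,v7) [--+] → (0, 0.8714, -1.6077)–(0.197726, 0.8714, -1.53217)  len=0.2117
  (v9,v8,v1) [--+] → (1.27485, 0.8714, -0.455052)–(1.27485, 0.8714, 0.455052)  len=0.9101

Chained into 1 loop(s):
  loop 1: 10 segments, perimeter = 8.7600
Total perimeter = 8.760

loops=1 perimeter=8.760
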